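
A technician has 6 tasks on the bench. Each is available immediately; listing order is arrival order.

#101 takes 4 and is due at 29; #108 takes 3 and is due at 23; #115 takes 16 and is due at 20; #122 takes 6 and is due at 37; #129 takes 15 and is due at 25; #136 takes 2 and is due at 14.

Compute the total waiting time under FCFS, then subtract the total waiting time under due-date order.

-10

FIFO (arrival order): #101 #108 #115 #122 #129 #136.
#101: waits 0, runs 0→4
#108: waits 4, runs 4→7
#115: waits 7, runs 7→23
#122: waits 23, runs 23→29
#129: waits 29, runs 29→44
#136: waits 44, runs 44→46
Sum = 0+4+7+23+29+44 = 107.
EDD (increasing due date): #136 #115 #108 #129 #101 #122.
#136: waits 0, runs 0→2
#115: waits 2, runs 2→18
#108: waits 18, runs 18→21
#129: waits 21, runs 21→36
#101: waits 36, runs 36→40
#122: waits 40, runs 40→46
Sum = 0+2+18+21+36+40 = 117.
Difference = 107 − 117 = -10.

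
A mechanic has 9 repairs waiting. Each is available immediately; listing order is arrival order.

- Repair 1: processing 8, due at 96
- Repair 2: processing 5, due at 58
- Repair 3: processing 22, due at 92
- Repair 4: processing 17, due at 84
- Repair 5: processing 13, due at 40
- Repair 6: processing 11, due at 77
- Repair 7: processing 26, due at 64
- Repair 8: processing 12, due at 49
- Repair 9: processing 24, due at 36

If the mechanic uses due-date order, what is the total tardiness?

134

EDD (increasing due date): Repair 9 Repair 5 Repair 8 Repair 2 Repair 7 Repair 6 Repair 4 Repair 3 Repair 1.
Repair 9: 0→24, due 36, tardiness 0
Repair 5: 24→37, due 40, tardiness 0
Repair 8: 37→49, due 49, tardiness 0
Repair 2: 49→54, due 58, tardiness 0
Repair 7: 54→80, due 64, tardiness 16
Repair 6: 80→91, due 77, tardiness 14
Repair 4: 91→108, due 84, tardiness 24
Repair 3: 108→130, due 92, tardiness 38
Repair 1: 130→138, due 96, tardiness 42
Sum = 0+0+0+0+16+14+24+38+42 = 134.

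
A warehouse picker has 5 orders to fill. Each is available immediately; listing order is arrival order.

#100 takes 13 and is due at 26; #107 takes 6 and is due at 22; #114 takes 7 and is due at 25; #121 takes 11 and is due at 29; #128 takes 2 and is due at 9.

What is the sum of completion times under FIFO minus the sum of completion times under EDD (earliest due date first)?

42

FIFO (arrival order): #100 #107 #114 #121 #128.
#100: 0→13
#107: 13→19
#114: 19→26
#121: 26→37
#128: 37→39
Sum = 13+19+26+37+39 = 134.
EDD (increasing due date): #128 #107 #114 #100 #121.
#128: 0→2
#107: 2→8
#114: 8→15
#100: 15→28
#121: 28→39
Sum = 2+8+15+28+39 = 92.
Difference = 134 − 92 = 42.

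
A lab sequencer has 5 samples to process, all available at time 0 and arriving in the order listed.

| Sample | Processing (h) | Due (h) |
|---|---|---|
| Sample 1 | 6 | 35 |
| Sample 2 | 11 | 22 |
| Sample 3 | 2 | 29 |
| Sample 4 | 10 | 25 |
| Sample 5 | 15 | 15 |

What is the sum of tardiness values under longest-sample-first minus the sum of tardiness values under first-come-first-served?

4

LPT (decreasing processing time): Sample 5 Sample 2 Sample 4 Sample 1 Sample 3.
Sample 5: 0→15, due 15, tardiness 0
Sample 2: 15→26, due 22, tardiness 4
Sample 4: 26→36, due 25, tardiness 11
Sample 1: 36→42, due 35, tardiness 7
Sample 3: 42→44, due 29, tardiness 15
Sum = 0+4+11+7+15 = 37.
FIFO (arrival order): Sample 1 Sample 2 Sample 3 Sample 4 Sample 5.
Sample 1: 0→6, due 35, tardiness 0
Sample 2: 6→17, due 22, tardiness 0
Sample 3: 17→19, due 29, tardiness 0
Sample 4: 19→29, due 25, tardiness 4
Sample 5: 29→44, due 15, tardiness 29
Sum = 0+0+0+4+29 = 33.
Difference = 37 − 33 = 4.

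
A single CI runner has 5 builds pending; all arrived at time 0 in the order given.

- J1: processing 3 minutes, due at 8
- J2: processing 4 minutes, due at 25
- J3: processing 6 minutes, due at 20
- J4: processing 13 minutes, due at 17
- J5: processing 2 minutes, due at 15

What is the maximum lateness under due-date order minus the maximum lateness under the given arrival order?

-9

EDD (increasing due date): J1 J5 J4 J3 J2.
J1: 0→3, due 8, lateness -5
J5: 3→5, due 15, lateness -10
J4: 5→18, due 17, lateness 1
J3: 18→24, due 20, lateness 4
J2: 24→28, due 25, lateness 3
Maximum = 4.
FIFO (arrival order): J1 J2 J3 J4 J5.
J1: 0→3, due 8, lateness -5
J2: 3→7, due 25, lateness -18
J3: 7→13, due 20, lateness -7
J4: 13→26, due 17, lateness 9
J5: 26→28, due 15, lateness 13
Maximum = 13.
Difference = 4 − 13 = -9.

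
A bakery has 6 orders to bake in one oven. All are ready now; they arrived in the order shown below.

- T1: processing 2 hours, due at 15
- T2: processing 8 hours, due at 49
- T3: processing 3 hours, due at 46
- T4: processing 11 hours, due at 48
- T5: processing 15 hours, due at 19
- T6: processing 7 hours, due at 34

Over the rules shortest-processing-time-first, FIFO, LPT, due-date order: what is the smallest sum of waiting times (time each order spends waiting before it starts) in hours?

70

SPT (increasing processing time): T1 T3 T6 T2 T4 T5.
T1: waits 0, runs 0→2
T3: waits 2, runs 2→5
T6: waits 5, runs 5→12
T2: waits 12, runs 12→20
T4: waits 20, runs 20→31
T5: waits 31, runs 31→46
Sum = 0+2+5+12+20+31 = 70.
FIFO (arrival order): T1 T2 T3 T4 T5 T6.
T1: waits 0, runs 0→2
T2: waits 2, runs 2→10
T3: waits 10, runs 10→13
T4: waits 13, runs 13→24
T5: waits 24, runs 24→39
T6: waits 39, runs 39→46
Sum = 0+2+10+13+24+39 = 88.
LPT (decreasing processing time): T5 T4 T2 T6 T3 T1.
T5: waits 0, runs 0→15
T4: waits 15, runs 15→26
T2: waits 26, runs 26→34
T6: waits 34, runs 34→41
T3: waits 41, runs 41→44
T1: waits 44, runs 44→46
Sum = 0+15+26+34+41+44 = 160.
EDD (increasing due date): T1 T5 T6 T3 T4 T2.
T1: waits 0, runs 0→2
T5: waits 2, runs 2→17
T6: waits 17, runs 17→24
T3: waits 24, runs 24→27
T4: waits 27, runs 27→38
T2: waits 38, runs 38→46
Sum = 0+2+17+24+27+38 = 108.
SPT 70, FIFO 88, LPT 160, EDD 108 → minimum 70.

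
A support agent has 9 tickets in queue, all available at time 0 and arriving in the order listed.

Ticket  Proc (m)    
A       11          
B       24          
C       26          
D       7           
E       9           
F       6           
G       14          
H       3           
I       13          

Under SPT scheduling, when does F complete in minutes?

9

SPT (increasing processing time): H F D E A I G B C.
H: 0→3
F: 3→9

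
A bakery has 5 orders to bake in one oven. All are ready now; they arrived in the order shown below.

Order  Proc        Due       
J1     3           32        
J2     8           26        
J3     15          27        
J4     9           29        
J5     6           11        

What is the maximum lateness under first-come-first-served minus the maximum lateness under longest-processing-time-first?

FIFO (arrival order): J1 J2 J3 J4 J5.
J1: 0→3, due 32, lateness -29
J2: 3→11, due 26, lateness -15
J3: 11→26, due 27, lateness -1
J4: 26→35, due 29, lateness 6
J5: 35→41, due 11, lateness 30
Maximum = 30.
LPT (decreasing processing time): J3 J4 J2 J5 J1.
J3: 0→15, due 27, lateness -12
J4: 15→24, due 29, lateness -5
J2: 24→32, due 26, lateness 6
J5: 32→38, due 11, lateness 27
J1: 38→41, due 32, lateness 9
Maximum = 27.
Difference = 30 − 27 = 3.

3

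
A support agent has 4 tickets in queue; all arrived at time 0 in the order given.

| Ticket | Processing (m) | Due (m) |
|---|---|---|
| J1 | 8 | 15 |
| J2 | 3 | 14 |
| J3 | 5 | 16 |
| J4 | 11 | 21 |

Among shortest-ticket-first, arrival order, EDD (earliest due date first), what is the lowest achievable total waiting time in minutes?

SPT (increasing processing time): J2 J3 J1 J4.
J2: waits 0, runs 0→3
J3: waits 3, runs 3→8
J1: waits 8, runs 8→16
J4: waits 16, runs 16→27
Sum = 0+3+8+16 = 27.
FIFO (arrival order): J1 J2 J3 J4.
J1: waits 0, runs 0→8
J2: waits 8, runs 8→11
J3: waits 11, runs 11→16
J4: waits 16, runs 16→27
Sum = 0+8+11+16 = 35.
EDD (increasing due date): J2 J1 J3 J4.
J2: waits 0, runs 0→3
J1: waits 3, runs 3→11
J3: waits 11, runs 11→16
J4: waits 16, runs 16→27
Sum = 0+3+11+16 = 30.
SPT 27, FIFO 35, EDD 30 → minimum 27.

27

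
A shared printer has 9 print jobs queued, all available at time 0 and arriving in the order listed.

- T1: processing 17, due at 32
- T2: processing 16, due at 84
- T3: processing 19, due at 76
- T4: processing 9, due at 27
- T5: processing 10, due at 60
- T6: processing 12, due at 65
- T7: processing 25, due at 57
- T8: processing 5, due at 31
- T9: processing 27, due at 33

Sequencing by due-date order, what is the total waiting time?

517

EDD (increasing due date): T4 T8 T1 T9 T7 T5 T6 T3 T2.
T4: waits 0, runs 0→9
T8: waits 9, runs 9→14
T1: waits 14, runs 14→31
T9: waits 31, runs 31→58
T7: waits 58, runs 58→83
T5: waits 83, runs 83→93
T6: waits 93, runs 93→105
T3: waits 105, runs 105→124
T2: waits 124, runs 124→140
Sum = 0+9+14+31+58+83+93+105+124 = 517.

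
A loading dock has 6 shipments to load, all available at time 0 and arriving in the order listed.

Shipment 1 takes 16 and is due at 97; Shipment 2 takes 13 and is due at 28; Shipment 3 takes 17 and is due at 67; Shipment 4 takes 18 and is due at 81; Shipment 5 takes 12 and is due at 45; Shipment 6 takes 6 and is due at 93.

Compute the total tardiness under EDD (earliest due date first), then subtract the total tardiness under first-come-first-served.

EDD (increasing due date): Shipment 2 Shipment 5 Shipment 3 Shipment 4 Shipment 6 Shipment 1.
Shipment 2: 0→13, due 28, tardiness 0
Shipment 5: 13→25, due 45, tardiness 0
Shipment 3: 25→42, due 67, tardiness 0
Shipment 4: 42→60, due 81, tardiness 0
Shipment 6: 60→66, due 93, tardiness 0
Shipment 1: 66→82, due 97, tardiness 0
Sum = 0+0+0+0+0+0 = 0.
FIFO (arrival order): Shipment 1 Shipment 2 Shipment 3 Shipment 4 Shipment 5 Shipment 6.
Shipment 1: 0→16, due 97, tardiness 0
Shipment 2: 16→29, due 28, tardiness 1
Shipment 3: 29→46, due 67, tardiness 0
Shipment 4: 46→64, due 81, tardiness 0
Shipment 5: 64→76, due 45, tardiness 31
Shipment 6: 76→82, due 93, tardiness 0
Sum = 0+1+0+0+31+0 = 32.
Difference = 0 − 32 = -32.

-32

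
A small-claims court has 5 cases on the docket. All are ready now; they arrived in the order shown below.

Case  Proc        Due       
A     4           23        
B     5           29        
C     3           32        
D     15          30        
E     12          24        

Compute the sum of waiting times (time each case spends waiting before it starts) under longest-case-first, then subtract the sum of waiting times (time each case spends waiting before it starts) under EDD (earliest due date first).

LPT (decreasing processing time): D E B A C.
D: waits 0, runs 0→15
E: waits 15, runs 15→27
B: waits 27, runs 27→32
A: waits 32, runs 32→36
C: waits 36, runs 36→39
Sum = 0+15+27+32+36 = 110.
EDD (increasing due date): A E B D C.
A: waits 0, runs 0→4
E: waits 4, runs 4→16
B: waits 16, runs 16→21
D: waits 21, runs 21→36
C: waits 36, runs 36→39
Sum = 0+4+16+21+36 = 77.
Difference = 110 − 77 = 33.

33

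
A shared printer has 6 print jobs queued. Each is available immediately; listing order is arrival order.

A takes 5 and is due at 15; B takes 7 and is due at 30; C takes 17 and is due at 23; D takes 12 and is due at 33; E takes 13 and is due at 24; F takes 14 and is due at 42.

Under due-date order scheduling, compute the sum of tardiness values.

70

EDD (increasing due date): A C E B D F.
A: 0→5, due 15, tardiness 0
C: 5→22, due 23, tardiness 0
E: 22→35, due 24, tardiness 11
B: 35→42, due 30, tardiness 12
D: 42→54, due 33, tardiness 21
F: 54→68, due 42, tardiness 26
Sum = 0+0+11+12+21+26 = 70.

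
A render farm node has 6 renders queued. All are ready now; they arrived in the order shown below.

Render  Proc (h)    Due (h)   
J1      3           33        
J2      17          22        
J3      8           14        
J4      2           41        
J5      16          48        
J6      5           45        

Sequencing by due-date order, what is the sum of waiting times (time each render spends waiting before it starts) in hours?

EDD (increasing due date): J3 J2 J1 J4 J6 J5.
J3: waits 0, runs 0→8
J2: waits 8, runs 8→25
J1: waits 25, runs 25→28
J4: waits 28, runs 28→30
J6: waits 30, runs 30→35
J5: waits 35, runs 35→51
Sum = 0+8+25+28+30+35 = 126.

126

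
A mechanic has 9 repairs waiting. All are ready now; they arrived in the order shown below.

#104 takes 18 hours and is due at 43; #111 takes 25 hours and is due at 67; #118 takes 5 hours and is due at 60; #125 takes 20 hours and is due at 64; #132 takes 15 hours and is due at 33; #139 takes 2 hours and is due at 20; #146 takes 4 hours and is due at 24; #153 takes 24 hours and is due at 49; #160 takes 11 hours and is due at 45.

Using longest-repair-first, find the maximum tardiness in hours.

104

LPT (decreasing processing time): #111 #153 #125 #104 #132 #160 #118 #146 #139.
#111: 0→25, due 67, tardiness 0
#153: 25→49, due 49, tardiness 0
#125: 49→69, due 64, tardiness 5
#104: 69→87, due 43, tardiness 44
#132: 87→102, due 33, tardiness 69
#160: 102→113, due 45, tardiness 68
#118: 113→118, due 60, tardiness 58
#146: 118→122, due 24, tardiness 98
#139: 122→124, due 20, tardiness 104
Maximum = 104.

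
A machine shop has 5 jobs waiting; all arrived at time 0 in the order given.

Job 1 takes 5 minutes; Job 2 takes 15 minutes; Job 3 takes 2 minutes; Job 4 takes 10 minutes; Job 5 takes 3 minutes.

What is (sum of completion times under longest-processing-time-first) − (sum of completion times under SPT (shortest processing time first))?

LPT (decreasing processing time): Job 2 Job 4 Job 1 Job 5 Job 3.
Job 2: 0→15
Job 4: 15→25
Job 1: 25→30
Job 5: 30→33
Job 3: 33→35
Sum = 15+25+30+33+35 = 138.
SPT (increasing processing time): Job 3 Job 5 Job 1 Job 4 Job 2.
Job 3: 0→2
Job 5: 2→5
Job 1: 5→10
Job 4: 10→20
Job 2: 20→35
Sum = 2+5+10+20+35 = 72.
Difference = 138 − 72 = 66.

66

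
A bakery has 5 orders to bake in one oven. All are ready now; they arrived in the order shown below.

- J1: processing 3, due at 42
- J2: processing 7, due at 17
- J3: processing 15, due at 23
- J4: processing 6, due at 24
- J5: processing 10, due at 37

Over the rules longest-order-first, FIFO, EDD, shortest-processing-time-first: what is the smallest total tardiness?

5

LPT (decreasing processing time): J3 J5 J2 J4 J1.
J3: 0→15, due 23, tardiness 0
J5: 15→25, due 37, tardiness 0
J2: 25→32, due 17, tardiness 15
J4: 32→38, due 24, tardiness 14
J1: 38→41, due 42, tardiness 0
Sum = 0+0+15+14+0 = 29.
FIFO (arrival order): J1 J2 J3 J4 J5.
J1: 0→3, due 42, tardiness 0
J2: 3→10, due 17, tardiness 0
J3: 10→25, due 23, tardiness 2
J4: 25→31, due 24, tardiness 7
J5: 31→41, due 37, tardiness 4
Sum = 0+0+2+7+4 = 13.
EDD (increasing due date): J2 J3 J4 J5 J1.
J2: 0→7, due 17, tardiness 0
J3: 7→22, due 23, tardiness 0
J4: 22→28, due 24, tardiness 4
J5: 28→38, due 37, tardiness 1
J1: 38→41, due 42, tardiness 0
Sum = 0+0+4+1+0 = 5.
SPT (increasing processing time): J1 J4 J2 J5 J3.
J1: 0→3, due 42, tardiness 0
J4: 3→9, due 24, tardiness 0
J2: 9→16, due 17, tardiness 0
J5: 16→26, due 37, tardiness 0
J3: 26→41, due 23, tardiness 18
Sum = 0+0+0+0+18 = 18.
LPT 29, FIFO 13, EDD 5, SPT 18 → minimum 5.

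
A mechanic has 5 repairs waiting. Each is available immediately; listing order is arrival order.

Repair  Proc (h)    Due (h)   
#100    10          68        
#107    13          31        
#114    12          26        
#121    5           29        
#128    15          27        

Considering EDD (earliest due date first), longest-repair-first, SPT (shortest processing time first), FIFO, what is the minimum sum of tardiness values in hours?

17

EDD (increasing due date): #114 #128 #121 #107 #100.
#114: 0→12, due 26, tardiness 0
#128: 12→27, due 27, tardiness 0
#121: 27→32, due 29, tardiness 3
#107: 32→45, due 31, tardiness 14
#100: 45→55, due 68, tardiness 0
Sum = 0+0+3+14+0 = 17.
LPT (decreasing processing time): #128 #107 #114 #100 #121.
#128: 0→15, due 27, tardiness 0
#107: 15→28, due 31, tardiness 0
#114: 28→40, due 26, tardiness 14
#100: 40→50, due 68, tardiness 0
#121: 50→55, due 29, tardiness 26
Sum = 0+0+14+0+26 = 40.
SPT (increasing processing time): #121 #100 #114 #107 #128.
#121: 0→5, due 29, tardiness 0
#100: 5→15, due 68, tardiness 0
#114: 15→27, due 26, tardiness 1
#107: 27→40, due 31, tardiness 9
#128: 40→55, due 27, tardiness 28
Sum = 0+0+1+9+28 = 38.
FIFO (arrival order): #100 #107 #114 #121 #128.
#100: 0→10, due 68, tardiness 0
#107: 10→23, due 31, tardiness 0
#114: 23→35, due 26, tardiness 9
#121: 35→40, due 29, tardiness 11
#128: 40→55, due 27, tardiness 28
Sum = 0+0+9+11+28 = 48.
EDD 17, LPT 40, SPT 38, FIFO 48 → minimum 17.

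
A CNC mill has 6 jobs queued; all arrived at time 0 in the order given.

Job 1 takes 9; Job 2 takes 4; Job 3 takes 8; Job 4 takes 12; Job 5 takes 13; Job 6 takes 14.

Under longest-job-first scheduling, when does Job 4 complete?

LPT (decreasing processing time): Job 6 Job 5 Job 4 Job 1 Job 3 Job 2.
Job 6: 0→14
Job 5: 14→27
Job 4: 27→39

39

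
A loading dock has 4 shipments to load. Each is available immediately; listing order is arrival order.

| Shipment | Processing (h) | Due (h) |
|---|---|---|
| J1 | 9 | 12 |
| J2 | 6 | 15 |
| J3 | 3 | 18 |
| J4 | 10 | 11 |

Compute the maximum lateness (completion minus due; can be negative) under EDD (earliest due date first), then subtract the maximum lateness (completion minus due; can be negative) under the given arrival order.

-7

EDD (increasing due date): J4 J1 J2 J3.
J4: 0→10, due 11, lateness -1
J1: 10→19, due 12, lateness 7
J2: 19→25, due 15, lateness 10
J3: 25→28, due 18, lateness 10
Maximum = 10.
FIFO (arrival order): J1 J2 J3 J4.
J1: 0→9, due 12, lateness -3
J2: 9→15, due 15, lateness 0
J3: 15→18, due 18, lateness 0
J4: 18→28, due 11, lateness 17
Maximum = 17.
Difference = 10 − 17 = -7.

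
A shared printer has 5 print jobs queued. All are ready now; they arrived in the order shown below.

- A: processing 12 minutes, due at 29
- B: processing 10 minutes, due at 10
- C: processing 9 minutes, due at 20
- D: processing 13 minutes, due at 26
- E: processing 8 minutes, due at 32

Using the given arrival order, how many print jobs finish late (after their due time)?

FIFO (arrival order): A B C D E.
A: 0→12, due 29, tardiness 0
B: 12→22, due 10, tardiness 12
C: 22→31, due 20, tardiness 11
D: 31→44, due 26, tardiness 18
E: 44→52, due 32, tardiness 20
Late print jobs: 4.

4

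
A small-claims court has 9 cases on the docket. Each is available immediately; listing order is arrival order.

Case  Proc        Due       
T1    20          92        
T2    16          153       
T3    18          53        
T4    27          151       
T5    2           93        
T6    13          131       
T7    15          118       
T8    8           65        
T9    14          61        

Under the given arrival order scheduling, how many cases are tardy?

3

FIFO (arrival order): T1 T2 T3 T4 T5 T6 T7 T8 T9.
T1: 0→20, due 92, tardiness 0
T2: 20→36, due 153, tardiness 0
T3: 36→54, due 53, tardiness 1
T4: 54→81, due 151, tardiness 0
T5: 81→83, due 93, tardiness 0
T6: 83→96, due 131, tardiness 0
T7: 96→111, due 118, tardiness 0
T8: 111→119, due 65, tardiness 54
T9: 119→133, due 61, tardiness 72
Late cases: 3.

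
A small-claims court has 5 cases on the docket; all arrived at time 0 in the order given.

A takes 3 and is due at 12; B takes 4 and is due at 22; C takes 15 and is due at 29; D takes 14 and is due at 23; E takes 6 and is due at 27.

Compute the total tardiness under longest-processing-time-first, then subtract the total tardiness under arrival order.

LPT (decreasing processing time): C D E B A.
C: 0→15, due 29, tardiness 0
D: 15→29, due 23, tardiness 6
E: 29→35, due 27, tardiness 8
B: 35→39, due 22, tardiness 17
A: 39→42, due 12, tardiness 30
Sum = 0+6+8+17+30 = 61.
FIFO (arrival order): A B C D E.
A: 0→3, due 12, tardiness 0
B: 3→7, due 22, tardiness 0
C: 7→22, due 29, tardiness 0
D: 22→36, due 23, tardiness 13
E: 36→42, due 27, tardiness 15
Sum = 0+0+0+13+15 = 28.
Difference = 61 − 28 = 33.

33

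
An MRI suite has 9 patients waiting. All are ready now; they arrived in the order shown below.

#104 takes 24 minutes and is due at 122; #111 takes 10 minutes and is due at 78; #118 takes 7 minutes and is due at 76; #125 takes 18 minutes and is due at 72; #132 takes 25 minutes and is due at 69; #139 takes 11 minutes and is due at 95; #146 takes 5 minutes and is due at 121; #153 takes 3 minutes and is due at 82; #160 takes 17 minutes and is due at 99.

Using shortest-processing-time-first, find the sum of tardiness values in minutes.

SPT (increasing processing time): #153 #146 #118 #111 #139 #160 #125 #104 #132.
#153: 0→3, due 82, tardiness 0
#146: 3→8, due 121, tardiness 0
#118: 8→15, due 76, tardiness 0
#111: 15→25, due 78, tardiness 0
#139: 25→36, due 95, tardiness 0
#160: 36→53, due 99, tardiness 0
#125: 53→71, due 72, tardiness 0
#104: 71→95, due 122, tardiness 0
#132: 95→120, due 69, tardiness 51
Sum = 0+0+0+0+0+0+0+0+51 = 51.

51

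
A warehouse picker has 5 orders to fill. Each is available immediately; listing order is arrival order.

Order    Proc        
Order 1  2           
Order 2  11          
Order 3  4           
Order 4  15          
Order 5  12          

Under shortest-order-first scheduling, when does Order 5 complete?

29

SPT (increasing processing time): Order 1 Order 3 Order 2 Order 5 Order 4.
Order 1: 0→2
Order 3: 2→6
Order 2: 6→17
Order 5: 17→29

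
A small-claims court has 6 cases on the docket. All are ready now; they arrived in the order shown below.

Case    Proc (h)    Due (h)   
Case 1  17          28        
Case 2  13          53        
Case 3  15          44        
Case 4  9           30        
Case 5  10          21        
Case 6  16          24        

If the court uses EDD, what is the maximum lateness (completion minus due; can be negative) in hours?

27

EDD (increasing due date): Case 5 Case 6 Case 1 Case 4 Case 3 Case 2.
Case 5: 0→10, due 21, lateness -11
Case 6: 10→26, due 24, lateness 2
Case 1: 26→43, due 28, lateness 15
Case 4: 43→52, due 30, lateness 22
Case 3: 52→67, due 44, lateness 23
Case 2: 67→80, due 53, lateness 27
Maximum = 27.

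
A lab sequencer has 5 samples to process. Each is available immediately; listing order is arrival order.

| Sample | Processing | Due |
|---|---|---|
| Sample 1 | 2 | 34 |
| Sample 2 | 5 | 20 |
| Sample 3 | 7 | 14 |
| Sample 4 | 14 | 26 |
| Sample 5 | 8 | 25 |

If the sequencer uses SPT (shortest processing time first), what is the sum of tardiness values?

SPT (increasing processing time): Sample 1 Sample 2 Sample 3 Sample 5 Sample 4.
Sample 1: 0→2, due 34, tardiness 0
Sample 2: 2→7, due 20, tardiness 0
Sample 3: 7→14, due 14, tardiness 0
Sample 5: 14→22, due 25, tardiness 0
Sample 4: 22→36, due 26, tardiness 10
Sum = 0+0+0+0+10 = 10.

10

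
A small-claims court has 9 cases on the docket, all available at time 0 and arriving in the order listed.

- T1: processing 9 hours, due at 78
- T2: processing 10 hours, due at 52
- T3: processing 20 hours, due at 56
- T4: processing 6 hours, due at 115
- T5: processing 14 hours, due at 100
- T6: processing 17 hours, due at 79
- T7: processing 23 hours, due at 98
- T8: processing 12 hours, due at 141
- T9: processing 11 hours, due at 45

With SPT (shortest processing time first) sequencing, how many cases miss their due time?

2

SPT (increasing processing time): T4 T1 T2 T9 T8 T5 T6 T3 T7.
T4: 0→6, due 115, tardiness 0
T1: 6→15, due 78, tardiness 0
T2: 15→25, due 52, tardiness 0
T9: 25→36, due 45, tardiness 0
T8: 36→48, due 141, tardiness 0
T5: 48→62, due 100, tardiness 0
T6: 62→79, due 79, tardiness 0
T3: 79→99, due 56, tardiness 43
T7: 99→122, due 98, tardiness 24
Late cases: 2.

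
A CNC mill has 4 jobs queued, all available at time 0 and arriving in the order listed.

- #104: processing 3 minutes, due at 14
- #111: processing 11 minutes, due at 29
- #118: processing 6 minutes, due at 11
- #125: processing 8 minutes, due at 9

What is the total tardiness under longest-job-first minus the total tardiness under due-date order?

32

LPT (decreasing processing time): #111 #125 #118 #104.
#111: 0→11, due 29, tardiness 0
#125: 11→19, due 9, tardiness 10
#118: 19→25, due 11, tardiness 14
#104: 25→28, due 14, tardiness 14
Sum = 0+10+14+14 = 38.
EDD (increasing due date): #125 #118 #104 #111.
#125: 0→8, due 9, tardiness 0
#118: 8→14, due 11, tardiness 3
#104: 14→17, due 14, tardiness 3
#111: 17→28, due 29, tardiness 0
Sum = 0+3+3+0 = 6.
Difference = 38 − 6 = 32.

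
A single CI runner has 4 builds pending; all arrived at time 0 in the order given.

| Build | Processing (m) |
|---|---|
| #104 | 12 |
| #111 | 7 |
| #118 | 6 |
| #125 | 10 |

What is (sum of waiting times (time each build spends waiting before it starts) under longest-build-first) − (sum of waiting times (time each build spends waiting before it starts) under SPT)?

21

LPT (decreasing processing time): #104 #125 #111 #118.
#104: waits 0, runs 0→12
#125: waits 12, runs 12→22
#111: waits 22, runs 22→29
#118: waits 29, runs 29→35
Sum = 0+12+22+29 = 63.
SPT (increasing processing time): #118 #111 #125 #104.
#118: waits 0, runs 0→6
#111: waits 6, runs 6→13
#125: waits 13, runs 13→23
#104: waits 23, runs 23→35
Sum = 0+6+13+23 = 42.
Difference = 63 − 42 = 21.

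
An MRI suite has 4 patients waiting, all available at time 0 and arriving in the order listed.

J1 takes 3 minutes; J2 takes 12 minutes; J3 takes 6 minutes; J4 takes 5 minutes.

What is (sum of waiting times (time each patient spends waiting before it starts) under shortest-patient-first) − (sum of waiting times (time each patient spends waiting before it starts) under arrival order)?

SPT (increasing processing time): J1 J4 J3 J2.
J1: waits 0, runs 0→3
J4: waits 3, runs 3→8
J3: waits 8, runs 8→14
J2: waits 14, runs 14→26
Sum = 0+3+8+14 = 25.
FIFO (arrival order): J1 J2 J3 J4.
J1: waits 0, runs 0→3
J2: waits 3, runs 3→15
J3: waits 15, runs 15→21
J4: waits 21, runs 21→26
Sum = 0+3+15+21 = 39.
Difference = 25 − 39 = -14.

-14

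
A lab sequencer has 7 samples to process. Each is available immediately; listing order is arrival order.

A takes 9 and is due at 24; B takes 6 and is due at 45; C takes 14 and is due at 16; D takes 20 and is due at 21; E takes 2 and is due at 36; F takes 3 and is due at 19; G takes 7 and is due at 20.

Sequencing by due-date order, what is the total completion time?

EDD (increasing due date): C F G D A E B.
C: 0→14
F: 14→17
G: 17→24
D: 24→44
A: 44→53
E: 53→55
B: 55→61
Sum = 14+17+24+44+53+55+61 = 268.

268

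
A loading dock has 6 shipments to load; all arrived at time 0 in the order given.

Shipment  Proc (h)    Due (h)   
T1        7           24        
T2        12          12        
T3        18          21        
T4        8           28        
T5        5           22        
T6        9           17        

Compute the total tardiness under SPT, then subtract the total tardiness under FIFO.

SPT (increasing processing time): T5 T1 T4 T6 T2 T3.
T5: 0→5, due 22, tardiness 0
T1: 5→12, due 24, tardiness 0
T4: 12→20, due 28, tardiness 0
T6: 20→29, due 17, tardiness 12
T2: 29→41, due 12, tardiness 29
T3: 41→59, due 21, tardiness 38
Sum = 0+0+0+12+29+38 = 79.
FIFO (arrival order): T1 T2 T3 T4 T5 T6.
T1: 0→7, due 24, tardiness 0
T2: 7→19, due 12, tardiness 7
T3: 19→37, due 21, tardiness 16
T4: 37→45, due 28, tardiness 17
T5: 45→50, due 22, tardiness 28
T6: 50→59, due 17, tardiness 42
Sum = 0+7+16+17+28+42 = 110.
Difference = 79 − 110 = -31.

-31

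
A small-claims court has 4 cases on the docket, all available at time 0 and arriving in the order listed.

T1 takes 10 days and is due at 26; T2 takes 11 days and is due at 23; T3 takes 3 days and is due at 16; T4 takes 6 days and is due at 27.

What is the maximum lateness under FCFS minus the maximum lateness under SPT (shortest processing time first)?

FIFO (arrival order): T1 T2 T3 T4.
T1: 0→10, due 26, lateness -16
T2: 10→21, due 23, lateness -2
T3: 21→24, due 16, lateness 8
T4: 24→30, due 27, lateness 3
Maximum = 8.
SPT (increasing processing time): T3 T4 T1 T2.
T3: 0→3, due 16, lateness -13
T4: 3→9, due 27, lateness -18
T1: 9→19, due 26, lateness -7
T2: 19→30, due 23, lateness 7
Maximum = 7.
Difference = 8 − 7 = 1.

1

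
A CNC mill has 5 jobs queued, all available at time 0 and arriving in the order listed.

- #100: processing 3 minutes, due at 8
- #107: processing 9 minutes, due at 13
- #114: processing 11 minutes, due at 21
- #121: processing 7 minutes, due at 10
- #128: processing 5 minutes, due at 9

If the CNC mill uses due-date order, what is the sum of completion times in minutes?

85

EDD (increasing due date): #100 #128 #121 #107 #114.
#100: 0→3
#128: 3→8
#121: 8→15
#107: 15→24
#114: 24→35
Sum = 3+8+15+24+35 = 85.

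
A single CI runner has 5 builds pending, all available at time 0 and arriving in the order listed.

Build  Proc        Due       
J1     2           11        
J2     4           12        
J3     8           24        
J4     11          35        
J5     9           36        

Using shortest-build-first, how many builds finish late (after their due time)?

SPT (increasing processing time): J1 J2 J3 J5 J4.
J1: 0→2, due 11, tardiness 0
J2: 2→6, due 12, tardiness 0
J3: 6→14, due 24, tardiness 0
J5: 14→23, due 36, tardiness 0
J4: 23→34, due 35, tardiness 0
Late builds: 0.

0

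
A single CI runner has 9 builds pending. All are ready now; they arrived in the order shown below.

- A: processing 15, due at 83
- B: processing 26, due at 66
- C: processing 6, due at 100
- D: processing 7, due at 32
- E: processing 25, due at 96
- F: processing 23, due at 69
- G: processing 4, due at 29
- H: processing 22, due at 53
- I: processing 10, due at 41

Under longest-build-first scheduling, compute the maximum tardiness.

LPT (decreasing processing time): B E F H A I D C G.
B: 0→26, due 66, tardiness 0
E: 26→51, due 96, tardiness 0
F: 51→74, due 69, tardiness 5
H: 74→96, due 53, tardiness 43
A: 96→111, due 83, tardiness 28
I: 111→121, due 41, tardiness 80
D: 121→128, due 32, tardiness 96
C: 128→134, due 100, tardiness 34
G: 134→138, due 29, tardiness 109
Maximum = 109.

109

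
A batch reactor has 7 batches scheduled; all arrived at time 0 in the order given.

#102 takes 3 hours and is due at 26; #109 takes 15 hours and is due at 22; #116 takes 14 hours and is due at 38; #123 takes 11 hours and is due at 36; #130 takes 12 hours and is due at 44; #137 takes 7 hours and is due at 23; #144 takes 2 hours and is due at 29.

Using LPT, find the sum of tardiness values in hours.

LPT (decreasing processing time): #109 #116 #130 #123 #137 #102 #144.
#109: 0→15, due 22, tardiness 0
#116: 15→29, due 38, tardiness 0
#130: 29→41, due 44, tardiness 0
#123: 41→52, due 36, tardiness 16
#137: 52→59, due 23, tardiness 36
#102: 59→62, due 26, tardiness 36
#144: 62→64, due 29, tardiness 35
Sum = 0+0+0+16+36+36+35 = 123.

123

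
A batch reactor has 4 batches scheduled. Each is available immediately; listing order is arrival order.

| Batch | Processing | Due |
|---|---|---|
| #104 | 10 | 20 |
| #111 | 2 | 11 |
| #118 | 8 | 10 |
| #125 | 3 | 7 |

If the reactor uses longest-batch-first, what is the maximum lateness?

14

LPT (decreasing processing time): #104 #118 #125 #111.
#104: 0→10, due 20, lateness -10
#118: 10→18, due 10, lateness 8
#125: 18→21, due 7, lateness 14
#111: 21→23, due 11, lateness 12
Maximum = 14.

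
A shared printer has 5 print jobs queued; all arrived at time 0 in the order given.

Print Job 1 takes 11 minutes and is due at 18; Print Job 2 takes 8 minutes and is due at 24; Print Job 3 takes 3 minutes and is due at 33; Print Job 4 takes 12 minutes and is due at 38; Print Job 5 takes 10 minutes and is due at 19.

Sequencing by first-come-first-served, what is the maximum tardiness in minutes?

FIFO (arrival order): Print Job 1 Print Job 2 Print Job 3 Print Job 4 Print Job 5.
Print Job 1: 0→11, due 18, tardiness 0
Print Job 2: 11→19, due 24, tardiness 0
Print Job 3: 19→22, due 33, tardiness 0
Print Job 4: 22→34, due 38, tardiness 0
Print Job 5: 34→44, due 19, tardiness 25
Maximum = 25.

25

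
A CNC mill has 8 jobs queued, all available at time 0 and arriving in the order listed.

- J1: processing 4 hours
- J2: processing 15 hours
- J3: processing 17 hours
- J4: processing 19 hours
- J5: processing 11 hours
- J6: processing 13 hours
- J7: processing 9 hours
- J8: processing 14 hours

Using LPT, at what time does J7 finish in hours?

LPT (decreasing processing time): J4 J3 J2 J8 J6 J5 J7 J1.
J4: 0→19
J3: 19→36
J2: 36→51
J8: 51→65
J6: 65→78
J5: 78→89
J7: 89→98

98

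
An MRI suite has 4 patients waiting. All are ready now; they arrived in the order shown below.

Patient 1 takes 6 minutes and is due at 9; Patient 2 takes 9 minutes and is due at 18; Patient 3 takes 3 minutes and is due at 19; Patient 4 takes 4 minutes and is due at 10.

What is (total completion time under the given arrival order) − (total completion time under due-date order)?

FIFO (arrival order): Patient 1 Patient 2 Patient 3 Patient 4.
Patient 1: 0→6
Patient 2: 6→15
Patient 3: 15→18
Patient 4: 18→22
Sum = 6+15+18+22 = 61.
EDD (increasing due date): Patient 1 Patient 4 Patient 2 Patient 3.
Patient 1: 0→6
Patient 4: 6→10
Patient 2: 10→19
Patient 3: 19→22
Sum = 6+10+19+22 = 57.
Difference = 61 − 57 = 4.

4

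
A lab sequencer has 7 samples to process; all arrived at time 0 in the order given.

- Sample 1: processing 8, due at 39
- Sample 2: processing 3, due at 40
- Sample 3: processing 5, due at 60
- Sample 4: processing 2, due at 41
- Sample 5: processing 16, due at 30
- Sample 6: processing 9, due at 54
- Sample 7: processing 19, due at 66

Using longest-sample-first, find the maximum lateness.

LPT (decreasing processing time): Sample 7 Sample 5 Sample 6 Sample 1 Sample 3 Sample 2 Sample 4.
Sample 7: 0→19, due 66, lateness -47
Sample 5: 19→35, due 30, lateness 5
Sample 6: 35→44, due 54, lateness -10
Sample 1: 44→52, due 39, lateness 13
Sample 3: 52→57, due 60, lateness -3
Sample 2: 57→60, due 40, lateness 20
Sample 4: 60→62, due 41, lateness 21
Maximum = 21.

21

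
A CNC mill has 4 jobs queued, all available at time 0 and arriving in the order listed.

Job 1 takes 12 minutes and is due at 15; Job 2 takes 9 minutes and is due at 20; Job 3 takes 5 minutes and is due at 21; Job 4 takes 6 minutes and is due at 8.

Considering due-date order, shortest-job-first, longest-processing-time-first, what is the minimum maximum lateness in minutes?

EDD (increasing due date): Job 4 Job 1 Job 2 Job 3.
Job 4: 0→6, due 8, lateness -2
Job 1: 6→18, due 15, lateness 3
Job 2: 18→27, due 20, lateness 7
Job 3: 27→32, due 21, lateness 11
Maximum = 11.
SPT (increasing processing time): Job 3 Job 4 Job 2 Job 1.
Job 3: 0→5, due 21, lateness -16
Job 4: 5→11, due 8, lateness 3
Job 2: 11→20, due 20, lateness 0
Job 1: 20→32, due 15, lateness 17
Maximum = 17.
LPT (decreasing processing time): Job 1 Job 2 Job 4 Job 3.
Job 1: 0→12, due 15, lateness -3
Job 2: 12→21, due 20, lateness 1
Job 4: 21→27, due 8, lateness 19
Job 3: 27→32, due 21, lateness 11
Maximum = 19.
EDD 11, SPT 17, LPT 19 → minimum 11.

11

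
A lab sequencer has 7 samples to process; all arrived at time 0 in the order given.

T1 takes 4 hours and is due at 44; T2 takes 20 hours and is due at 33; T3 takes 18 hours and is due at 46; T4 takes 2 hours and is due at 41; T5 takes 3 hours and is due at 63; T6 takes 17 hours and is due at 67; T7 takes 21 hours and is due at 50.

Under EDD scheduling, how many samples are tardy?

EDD (increasing due date): T2 T4 T1 T3 T7 T5 T6.
T2: 0→20, due 33, tardiness 0
T4: 20→22, due 41, tardiness 0
T1: 22→26, due 44, tardiness 0
T3: 26→44, due 46, tardiness 0
T7: 44→65, due 50, tardiness 15
T5: 65→68, due 63, tardiness 5
T6: 68→85, due 67, tardiness 18
Late samples: 3.

3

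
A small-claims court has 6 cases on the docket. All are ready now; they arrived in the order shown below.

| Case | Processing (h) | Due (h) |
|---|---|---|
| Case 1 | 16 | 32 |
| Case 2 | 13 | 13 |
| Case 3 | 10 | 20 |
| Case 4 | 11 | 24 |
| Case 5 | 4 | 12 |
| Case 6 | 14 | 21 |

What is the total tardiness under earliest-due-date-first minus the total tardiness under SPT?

2

EDD (increasing due date): Case 5 Case 2 Case 3 Case 6 Case 4 Case 1.
Case 5: 0→4, due 12, tardiness 0
Case 2: 4→17, due 13, tardiness 4
Case 3: 17→27, due 20, tardiness 7
Case 6: 27→41, due 21, tardiness 20
Case 4: 41→52, due 24, tardiness 28
Case 1: 52→68, due 32, tardiness 36
Sum = 0+4+7+20+28+36 = 95.
SPT (increasing processing time): Case 5 Case 3 Case 4 Case 2 Case 6 Case 1.
Case 5: 0→4, due 12, tardiness 0
Case 3: 4→14, due 20, tardiness 0
Case 4: 14→25, due 24, tardiness 1
Case 2: 25→38, due 13, tardiness 25
Case 6: 38→52, due 21, tardiness 31
Case 1: 52→68, due 32, tardiness 36
Sum = 0+0+1+25+31+36 = 93.
Difference = 95 − 93 = 2.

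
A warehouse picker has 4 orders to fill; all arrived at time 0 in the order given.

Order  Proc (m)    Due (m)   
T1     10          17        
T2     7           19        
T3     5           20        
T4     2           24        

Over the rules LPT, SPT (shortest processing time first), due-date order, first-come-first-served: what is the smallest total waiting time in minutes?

23

LPT (decreasing processing time): T1 T2 T3 T4.
T1: waits 0, runs 0→10
T2: waits 10, runs 10→17
T3: waits 17, runs 17→22
T4: waits 22, runs 22→24
Sum = 0+10+17+22 = 49.
SPT (increasing processing time): T4 T3 T2 T1.
T4: waits 0, runs 0→2
T3: waits 2, runs 2→7
T2: waits 7, runs 7→14
T1: waits 14, runs 14→24
Sum = 0+2+7+14 = 23.
EDD (increasing due date): T1 T2 T3 T4.
T1: waits 0, runs 0→10
T2: waits 10, runs 10→17
T3: waits 17, runs 17→22
T4: waits 22, runs 22→24
Sum = 0+10+17+22 = 49.
FIFO (arrival order): T1 T2 T3 T4.
T1: waits 0, runs 0→10
T2: waits 10, runs 10→17
T3: waits 17, runs 17→22
T4: waits 22, runs 22→24
Sum = 0+10+17+22 = 49.
LPT 49, SPT 23, EDD 49, FIFO 49 → minimum 23.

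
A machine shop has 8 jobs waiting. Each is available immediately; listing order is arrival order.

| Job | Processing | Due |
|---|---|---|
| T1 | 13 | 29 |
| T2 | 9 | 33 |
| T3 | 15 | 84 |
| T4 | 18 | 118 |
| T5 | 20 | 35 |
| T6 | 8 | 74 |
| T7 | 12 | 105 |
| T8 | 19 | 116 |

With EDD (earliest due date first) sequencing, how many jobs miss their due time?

EDD (increasing due date): T1 T2 T5 T6 T3 T7 T8 T4.
T1: 0→13, due 29, tardiness 0
T2: 13→22, due 33, tardiness 0
T5: 22→42, due 35, tardiness 7
T6: 42→50, due 74, tardiness 0
T3: 50→65, due 84, tardiness 0
T7: 65→77, due 105, tardiness 0
T8: 77→96, due 116, tardiness 0
T4: 96→114, due 118, tardiness 0
Late jobs: 1.

1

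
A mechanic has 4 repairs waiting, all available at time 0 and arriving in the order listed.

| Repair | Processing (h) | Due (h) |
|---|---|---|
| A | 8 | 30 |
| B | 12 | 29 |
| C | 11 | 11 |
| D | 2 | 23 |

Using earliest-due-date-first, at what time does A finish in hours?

EDD (increasing due date): C D B A.
C: 0→11
D: 11→13
B: 13→25
A: 25→33

33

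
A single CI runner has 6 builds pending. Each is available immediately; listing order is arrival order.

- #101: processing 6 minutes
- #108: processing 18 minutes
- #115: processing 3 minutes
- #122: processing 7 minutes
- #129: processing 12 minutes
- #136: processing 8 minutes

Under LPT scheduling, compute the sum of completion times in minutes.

236

LPT (decreasing processing time): #108 #129 #136 #122 #101 #115.
#108: 0→18
#129: 18→30
#136: 30→38
#122: 38→45
#101: 45→51
#115: 51→54
Sum = 18+30+38+45+51+54 = 236.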